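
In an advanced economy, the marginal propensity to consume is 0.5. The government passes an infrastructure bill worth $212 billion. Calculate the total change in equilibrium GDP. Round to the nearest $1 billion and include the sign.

Spending multiplier = 1/(1 − MPC) = 1/(1 − 0.5) = 1/0.5 = 2.
ΔY = k × ΔG = (+$212 billion) / 0.5 = +$424 billion.

+$424 billion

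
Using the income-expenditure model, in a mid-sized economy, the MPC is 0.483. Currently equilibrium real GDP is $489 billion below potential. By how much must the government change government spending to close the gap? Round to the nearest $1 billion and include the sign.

Spending multiplier = 1/(1 − MPC) = 1/(1 − 0.483) = 1/0.517 ≈ 1.934.
Need ΔY = +$489 billion, so ΔG = ΔY/k = (+$489 billion) × 0.517 ≈ +$253 billion.
The government should increase government spending by $253 billion.

+$253 billion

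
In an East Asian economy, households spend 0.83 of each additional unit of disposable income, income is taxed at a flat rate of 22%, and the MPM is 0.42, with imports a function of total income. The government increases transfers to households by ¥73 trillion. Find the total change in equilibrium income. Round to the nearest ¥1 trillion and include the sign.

+¥78 trillion

The transfer change shifts disposable income by +¥73 trillion, so first-round consumption changes by c·ΔTR = 0.83 × (+¥73 trillion) = +¥60.59 trillion.
Expenditure multiplier = 1/(1 − c(1−t) + m) = 1/(1 − 0.83×0.78 + 0.42) = 1/0.7726 ≈ 1.294.
The transfer multiplier is c × k ≈ 1.074, so ΔY = k × (c·ΔTR) = (+¥60.59 trillion) / 0.7726 ≈ +¥78 trillion.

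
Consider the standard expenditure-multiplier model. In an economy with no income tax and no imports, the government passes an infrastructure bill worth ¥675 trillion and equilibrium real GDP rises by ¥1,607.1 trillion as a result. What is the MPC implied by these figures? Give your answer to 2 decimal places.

Implied spending multiplier k = ΔY/ΔG = 1,607.1/675 ≈ 2.3809.
Since k = 1/(1 − MPC), MPC = 1 − 1/k = 1 − ΔG/ΔY = 1 − 675/1,607.1 ≈ 0.58.

0.58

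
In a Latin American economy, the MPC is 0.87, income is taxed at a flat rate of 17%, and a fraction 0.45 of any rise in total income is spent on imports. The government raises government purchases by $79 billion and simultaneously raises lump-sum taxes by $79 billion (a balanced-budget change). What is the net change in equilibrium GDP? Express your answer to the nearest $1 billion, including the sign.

+$14 billion

Expenditure multiplier = 1/(1 − c(1−t) + m) = 1/(1 − 0.87×0.83 + 0.45) = 1/0.7279 ≈ 1.374.
ΔG contributes k·ΔG = (+$79 billion) / 0.7279 ≈ +$108.5 billion.
ΔT of +$79 billion changes first-round spending by −c·ΔT = −$68.73 billion, contributing k·(−c·ΔT) = (−$68.73 billion) / 0.7279 ≈ −$94.4 billion.
Net ΔY = k(ΔG − c·ΔT) = (+$10.27 billion) / 0.7279 ≈ +$14 billion.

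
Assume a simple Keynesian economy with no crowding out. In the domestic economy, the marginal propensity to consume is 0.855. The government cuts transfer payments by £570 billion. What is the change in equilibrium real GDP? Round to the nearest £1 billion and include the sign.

−£3,361 billion

The transfer change shifts disposable income by −£570 billion, so first-round consumption changes by c·ΔTR = 0.855 × (−£570 billion) = −£487.35 billion.
Expenditure multiplier = 1/(1 − MPC) = 1/(1 − 0.855) = 1/0.145 ≈ 6.897.
The transfer multiplier is c × k ≈ 5.897, so ΔY = k × (c·ΔTR) = (−£487.35 billion) / 0.145 ≈ −£3,361 billion.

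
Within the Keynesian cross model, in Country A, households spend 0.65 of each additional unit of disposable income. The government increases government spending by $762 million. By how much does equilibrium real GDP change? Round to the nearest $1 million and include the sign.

Government-spending multiplier = 1/(1 − MPC) = 1/(1 − 0.65) = 1/0.35 ≈ 2.857.
ΔY = k × ΔG = (+$762 million) / 0.35 ≈ +$2,177 million.

+$2,177 million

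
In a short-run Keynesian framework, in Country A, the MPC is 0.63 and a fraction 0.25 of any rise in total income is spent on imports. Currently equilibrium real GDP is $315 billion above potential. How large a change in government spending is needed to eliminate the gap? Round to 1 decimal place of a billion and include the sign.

−$195.3 billion

Spending multiplier = 1/(1 − c + m) = 1/(1 − 0.63 + 0.25) = 1/0.62 ≈ 1.613.
Need ΔY = −$315 billion, so ΔG = ΔY/k = (−$315 billion) × 0.62 = −$195.3 billion.
The government should cut government spending by $195.3 billion.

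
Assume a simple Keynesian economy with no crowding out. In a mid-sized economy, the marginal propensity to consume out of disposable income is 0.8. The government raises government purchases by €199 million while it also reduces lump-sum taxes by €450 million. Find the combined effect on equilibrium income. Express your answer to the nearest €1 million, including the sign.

Expenditure multiplier = 1/(1 − MPC) = 1/(1 − 0.8) = 1/0.2 = 5.
ΔG contributes k·ΔG = (+€199 million) / 0.2 = +€995 million.
ΔT of −€450 million changes first-round spending by −c·ΔT = +€360 million, contributing k·(−c·ΔT) = (+€360 million) / 0.2 = +€1,800 million.
Net ΔY = k(ΔG − c·ΔT) = (+€559 million) / 0.2 = +€2,795 million.

+€2,795 million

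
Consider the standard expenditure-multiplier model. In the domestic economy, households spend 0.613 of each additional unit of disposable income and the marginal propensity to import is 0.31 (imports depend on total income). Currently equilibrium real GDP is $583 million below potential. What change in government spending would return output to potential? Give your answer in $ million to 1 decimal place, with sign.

+$406.4 million

Spending multiplier = 1/(1 − c + m) = 1/(1 − 0.613 + 0.31) = 1/0.697 ≈ 1.435.
Need ΔY = +$583 million, so ΔG = ΔY/k = (+$583 million) × 0.697 ≈ +$406.4 million.
The government should increase government spending by $406.4 million.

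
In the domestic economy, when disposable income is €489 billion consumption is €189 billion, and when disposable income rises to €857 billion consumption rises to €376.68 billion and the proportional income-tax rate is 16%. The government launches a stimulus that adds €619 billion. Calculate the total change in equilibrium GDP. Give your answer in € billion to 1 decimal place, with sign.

+€1,082.9 billion

MPC = ΔC/ΔYd = (376.68 − 189)/(857 − 489) = 187.68/368 = 0.51.
Government-spending multiplier = 1/(1 − c(1−t)) = 1/(1 − 0.51×0.84) = 1/0.5716 ≈ 1.749.
ΔY = k × ΔG = (+€619 billion) / 0.5716 ≈ +€1,082.9 billion.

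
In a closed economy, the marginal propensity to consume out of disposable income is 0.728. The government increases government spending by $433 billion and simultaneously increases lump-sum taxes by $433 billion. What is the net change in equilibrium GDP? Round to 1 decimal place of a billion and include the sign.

+$433.0 billion

Expenditure multiplier = 1/(1 − MPC) = 1/(1 − 0.728) = 1/0.272 ≈ 3.676.
ΔG contributes k·ΔG = (+$433 billion) / 0.272 ≈ +$1,591.9 billion.
ΔT of +$433 billion changes first-round spending by −c·ΔT = −$315.224 billion, contributing k·(−c·ΔT) = (−$315.224 billion) / 0.272 ≈ −$1,158.9 billion.
With ΔG = ΔT and no other leakages, the balanced-budget multiplier is 1, so ΔY = ΔG = +$433 billion.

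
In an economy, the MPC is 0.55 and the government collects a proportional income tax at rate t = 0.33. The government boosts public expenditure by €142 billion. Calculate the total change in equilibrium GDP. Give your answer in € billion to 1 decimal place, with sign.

+€224.9 billion

Spending multiplier = 1/(1 − c(1−t)) = 1/(1 − 0.55×0.67) = 1/0.6315 ≈ 1.584.
ΔY = k × ΔG = (+€142 billion) / 0.6315 ≈ +€224.9 billion.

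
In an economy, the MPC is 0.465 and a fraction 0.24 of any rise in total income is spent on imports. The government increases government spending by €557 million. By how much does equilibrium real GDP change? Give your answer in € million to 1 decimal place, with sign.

+€718.7 million

Government-spending multiplier = 1/(1 − c + m) = 1/(1 − 0.465 + 0.24) = 1/0.775 ≈ 1.29.
ΔY = k × ΔG = (+€557 million) / 0.775 ≈ +€718.7 million.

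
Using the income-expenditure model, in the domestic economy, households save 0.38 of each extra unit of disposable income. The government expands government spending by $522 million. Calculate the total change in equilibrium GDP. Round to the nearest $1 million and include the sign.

+$1,374 million

MPC = 1 − MPS = 1 − 0.38 = 0.62.
Spending multiplier = 1/(1 − MPC) = 1/(1 − 0.62) = 1/0.38 ≈ 2.632.
ΔY = k × ΔG = (+$522 million) / 0.38 ≈ +$1,374 million.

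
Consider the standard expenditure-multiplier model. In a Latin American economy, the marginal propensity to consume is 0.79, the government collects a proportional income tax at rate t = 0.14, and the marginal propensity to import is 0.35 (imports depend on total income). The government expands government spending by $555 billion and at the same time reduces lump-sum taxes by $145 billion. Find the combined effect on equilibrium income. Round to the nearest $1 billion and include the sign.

+$998 billion

Expenditure multiplier = 1/(1 − c(1−t) + m) = 1/(1 − 0.79×0.86 + 0.35) = 1/0.6706 ≈ 1.491.
ΔG contributes k·ΔG = (+$555 billion) / 0.6706 ≈ +$827.6 billion.
ΔT of −$145 billion changes first-round spending by −c·ΔT = +$114.55 billion, contributing k·(−c·ΔT) = (+$114.55 billion) / 0.6706 ≈ +$170.8 billion.
Net ΔY = k(ΔG − c·ΔT) = (+$669.55 billion) / 0.6706 ≈ +$998 billion.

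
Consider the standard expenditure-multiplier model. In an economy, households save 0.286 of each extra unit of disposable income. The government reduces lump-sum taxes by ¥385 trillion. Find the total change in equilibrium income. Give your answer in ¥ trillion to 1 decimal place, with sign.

MPC = 1 − MPS = 1 − 0.286 = 0.714.
A lump-sum tax change of −¥385 trillion shifts disposable income by +¥385 trillion; first-round consumption changes by −c × ΔT = −0.714 × (−¥385 trillion) = +¥274.89 trillion.
Expenditure multiplier = 1/(1 − MPC) = 1/(1 − 0.714) = 1/0.286 ≈ 3.497.
The tax multiplier is −c × k ≈ −2.497, so ΔY = k × (−c·ΔT) = (+¥274.89 trillion) / 0.286 ≈ +¥961.2 trillion.

+¥961.2 trillion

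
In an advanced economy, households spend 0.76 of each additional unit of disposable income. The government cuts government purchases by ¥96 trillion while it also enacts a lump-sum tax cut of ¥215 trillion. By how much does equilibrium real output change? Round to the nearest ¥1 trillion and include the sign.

Expenditure multiplier = 1/(1 − MPC) = 1/(1 − 0.76) = 1/0.24 ≈ 4.167.
ΔG contributes k·ΔG = (−¥96 trillion) / 0.24 = −¥400 trillion.
ΔT of −¥215 trillion changes first-round spending by −c·ΔT = +¥163.4 trillion, contributing k·(−c·ΔT) = (+¥163.4 trillion) / 0.24 ≈ +¥680.8 trillion.
Net ΔY = k(ΔG − c·ΔT) = (+¥67.4 trillion) / 0.24 ≈ +¥281 trillion.

+¥281 trillion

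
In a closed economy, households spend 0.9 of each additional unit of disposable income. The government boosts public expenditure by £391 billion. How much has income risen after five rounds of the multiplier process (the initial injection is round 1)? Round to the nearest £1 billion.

Round 1 adds ΔG = £391 billion; each later round is MPC = 0.9 times the previous.
After 5 rounds: 391 + 351.9 + 316.71 + 285.039 + 256.5351 = ΔG·(1 − c^5)/(1 − c) = 391 × (1 − 0.59049)/0.1 ≈ £1,601 billion.

£1,601 billion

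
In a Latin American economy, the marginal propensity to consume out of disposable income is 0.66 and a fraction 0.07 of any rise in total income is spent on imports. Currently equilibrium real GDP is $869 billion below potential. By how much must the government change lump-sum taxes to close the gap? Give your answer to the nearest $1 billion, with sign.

Spending multiplier = 1/(1 − c + m) = 1/(1 − 0.66 + 0.07) = 1/0.41 ≈ 2.439.
Tax multiplier = −c·k = −0.66/0.41 ≈ −1.61. Need ΔY = +$869 billion, so ΔT = ΔY/(−c·k) = −(+$869 billion) × 0.41 / 0.66 ≈ −$540 billion.
The government should cut lump-sum taxes by $540 billion.

−$540 billion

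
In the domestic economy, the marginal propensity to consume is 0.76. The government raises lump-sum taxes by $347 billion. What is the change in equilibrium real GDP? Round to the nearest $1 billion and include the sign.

−$1,099 billion

A lump-sum tax change of +$347 billion shifts disposable income by −$347 billion; first-round consumption changes by −c × ΔT = −0.76 × (+$347 billion) = −$263.72 billion.
Expenditure multiplier = 1/(1 − MPC) = 1/(1 − 0.76) = 1/0.24 ≈ 4.167.
The tax multiplier is −c × k ≈ −3.167, so ΔY = k × (−c·ΔT) = (−$263.72 billion) / 0.24 ≈ −$1,099 billion.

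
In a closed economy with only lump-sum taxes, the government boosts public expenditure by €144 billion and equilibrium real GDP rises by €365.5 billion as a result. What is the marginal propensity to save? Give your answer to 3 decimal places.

Implied spending multiplier k = ΔY/ΔG = 365.5/144 ≈ 2.5382.
Since k = 1/(1 − MPC), MPC = 1 − 1/k = 1 − ΔG/ΔY = 1 − 144/365.5 ≈ 0.606.
MPS = 1 − MPC = 0.394.

0.394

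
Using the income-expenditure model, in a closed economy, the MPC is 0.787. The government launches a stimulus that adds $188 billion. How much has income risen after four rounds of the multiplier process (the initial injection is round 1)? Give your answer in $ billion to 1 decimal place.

$544.0 billion

Round 1 adds ΔG = $188 billion; each later round is MPC = 0.787 times the previous.
After 4 rounds: 188 + 147.956 + 116.441372 + 91.639359764 = ΔG·(1 − c^4)/(1 − c) = 188 × (1 − 0.383617958161)/0.213 ≈ $544 billion.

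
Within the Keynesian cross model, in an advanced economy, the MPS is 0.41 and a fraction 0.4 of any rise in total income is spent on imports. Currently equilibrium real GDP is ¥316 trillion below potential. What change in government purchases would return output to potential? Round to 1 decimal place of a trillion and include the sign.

MPC = 1 − MPS = 1 − 0.41 = 0.59.
Spending multiplier = 1/(1 − c + m) = 1/(1 − 0.59 + 0.4) = 1/0.81 ≈ 1.235.
Need ΔY = +¥316 trillion, so ΔG = ΔY/k = (+¥316 trillion) × 0.81 ≈ +¥256 trillion.
The government should increase government purchases by ¥256 trillion.

+¥256.0 trillion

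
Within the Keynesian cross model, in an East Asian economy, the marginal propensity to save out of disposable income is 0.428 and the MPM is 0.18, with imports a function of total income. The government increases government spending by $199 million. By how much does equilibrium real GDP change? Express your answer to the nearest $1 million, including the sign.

+$327 million

MPC = 1 − MPS = 1 − 0.428 = 0.572.
Government-spending multiplier = 1/(1 − c + m) = 1/(1 − 0.572 + 0.18) = 1/0.608 ≈ 1.645.
ΔY = k × ΔG = (+$199 million) / 0.608 ≈ +$327 million.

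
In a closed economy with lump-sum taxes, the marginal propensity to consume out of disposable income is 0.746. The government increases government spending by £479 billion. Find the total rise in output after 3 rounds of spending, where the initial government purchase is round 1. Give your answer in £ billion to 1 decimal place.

Round 1 adds ΔG = £479 billion; each later round is MPC = 0.746 times the previous.
After 3 rounds: 479 + 357.334 + 266.571164 = ΔG·(1 − c^3)/(1 − c) = 479 × (1 − 0.415160936)/0.254 ≈ £1,102.9 billion.

£1,102.9 billion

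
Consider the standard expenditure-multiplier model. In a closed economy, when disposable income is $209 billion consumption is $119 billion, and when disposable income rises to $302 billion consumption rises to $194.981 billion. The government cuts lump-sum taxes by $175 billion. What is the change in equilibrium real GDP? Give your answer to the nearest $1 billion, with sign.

+$781 billion

MPC = ΔC/ΔYd = (194.981 − 119)/(302 − 209) = 75.981/93 = 0.817.
A lump-sum tax change of −$175 billion shifts disposable income by +$175 billion; first-round consumption changes by −c × ΔT = −0.817 × (−$175 billion) = +$142.975 billion.
Expenditure multiplier = 1/(1 − MPC) = 1/(1 − 0.817) = 1/0.183 ≈ 5.464.
The tax multiplier is −c × k ≈ −4.464, so ΔY = k × (−c·ΔT) = (+$142.975 billion) / 0.183 ≈ +$781 billion.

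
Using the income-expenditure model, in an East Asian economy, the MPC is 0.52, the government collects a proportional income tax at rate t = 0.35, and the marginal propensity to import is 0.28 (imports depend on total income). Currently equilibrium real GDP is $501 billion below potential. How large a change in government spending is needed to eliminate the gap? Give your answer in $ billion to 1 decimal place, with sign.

Spending multiplier = 1/(1 − c(1−t) + m) = 1/(1 − 0.52×0.65 + 0.28) = 1/0.942 ≈ 1.062.
Need ΔY = +$501 billion, so ΔG = ΔY/k = (+$501 billion) × 0.942 ≈ +$471.9 billion.
The government should increase government spending by $471.9 billion.

+$471.9 billion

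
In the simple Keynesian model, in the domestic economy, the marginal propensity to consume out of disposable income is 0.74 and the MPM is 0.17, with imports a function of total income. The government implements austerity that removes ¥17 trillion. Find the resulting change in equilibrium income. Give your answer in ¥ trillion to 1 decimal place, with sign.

Expenditure multiplier = 1/(1 − c + m) = 1/(1 − 0.74 + 0.17) = 1/0.43 ≈ 2.326.
ΔY = k × ΔG = (−¥17 trillion) / 0.43 ≈ −¥39.5 trillion.

−¥39.5 trillion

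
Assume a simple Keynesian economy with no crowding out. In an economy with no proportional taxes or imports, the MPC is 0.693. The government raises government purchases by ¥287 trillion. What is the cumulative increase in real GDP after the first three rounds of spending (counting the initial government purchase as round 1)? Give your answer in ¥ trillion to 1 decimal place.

Round 1 adds ΔG = ¥287 trillion; each later round is MPC = 0.693 times the previous.
After 3 rounds: 287 + 198.891 + 137.831463 = ΔG·(1 − c^3)/(1 − c) = 287 × (1 − 0.332812557)/0.307 ≈ ¥623.7 trillion.

¥623.7 trillion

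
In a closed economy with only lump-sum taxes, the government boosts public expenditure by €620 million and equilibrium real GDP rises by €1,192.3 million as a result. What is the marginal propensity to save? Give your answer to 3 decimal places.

Implied spending multiplier k = ΔY/ΔG = 1,192.3/620 ≈ 1.9231.
Since k = 1/(1 − MPC), MPC = 1 − 1/k = 1 − ΔG/ΔY = 1 − 620/1,192.3 ≈ 0.480.
MPS = 1 − MPC = 0.520.

0.520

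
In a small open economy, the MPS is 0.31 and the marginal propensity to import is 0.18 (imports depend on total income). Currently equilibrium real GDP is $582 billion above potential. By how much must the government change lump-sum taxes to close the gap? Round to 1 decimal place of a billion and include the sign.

MPC = 1 − MPS = 1 − 0.31 = 0.69.
Spending multiplier = 1/(1 − c + m) = 1/(1 − 0.69 + 0.18) = 1/0.49 ≈ 2.041.
Tax multiplier = −c·k = −0.69/0.49 ≈ −1.408. Need ΔY = −$582 billion, so ΔT = ΔY/(−c·k) = −(−$582 billion) × 0.49 / 0.69 ≈ +$413.3 billion.
The government should raise lump-sum taxes by $413.3 billion.

+$413.3 billion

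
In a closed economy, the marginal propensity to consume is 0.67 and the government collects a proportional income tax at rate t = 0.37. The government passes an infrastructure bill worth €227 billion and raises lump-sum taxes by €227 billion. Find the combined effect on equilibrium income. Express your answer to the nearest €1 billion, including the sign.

+€130 billion

Expenditure multiplier = 1/(1 − c(1−t)) = 1/(1 − 0.67×0.63) = 1/0.5779 ≈ 1.73.
ΔG contributes k·ΔG = (+€227 billion) / 0.5779 ≈ +€392.8 billion.
ΔT of +€227 billion changes first-round spending by −c·ΔT = −€152.09 billion, contributing k·(−c·ΔT) = (−€152.09 billion) / 0.5779 ≈ −€263.2 billion.
Net ΔY = k(ΔG − c·ΔT) = (+€74.91 billion) / 0.5779 ≈ +€130 billion.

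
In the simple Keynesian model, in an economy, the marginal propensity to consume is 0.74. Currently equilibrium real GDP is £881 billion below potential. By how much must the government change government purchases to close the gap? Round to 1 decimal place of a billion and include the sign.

Spending multiplier = 1/(1 − MPC) = 1/(1 − 0.74) = 1/0.26 ≈ 3.846.
Need ΔY = +£881 billion, so ΔG = ΔY/k = (+£881 billion) × 0.26 ≈ +£229.1 billion.
The government should increase government purchases by £229.1 billion.

+£229.1 billion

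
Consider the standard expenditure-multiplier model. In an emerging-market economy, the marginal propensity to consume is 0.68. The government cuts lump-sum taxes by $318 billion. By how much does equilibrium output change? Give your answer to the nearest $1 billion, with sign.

+$676 billion

A lump-sum tax change of −$318 billion shifts disposable income by +$318 billion; first-round consumption changes by −c × ΔT = −0.68 × (−$318 billion) = +$216.24 billion.
Expenditure multiplier = 1/(1 − MPC) = 1/(1 − 0.68) = 1/0.32 = 3.125.
The tax multiplier is −c × k = −2.125, so ΔY = k × (−c·ΔT) = (+$216.24 billion) / 0.32 ≈ +$676 billion.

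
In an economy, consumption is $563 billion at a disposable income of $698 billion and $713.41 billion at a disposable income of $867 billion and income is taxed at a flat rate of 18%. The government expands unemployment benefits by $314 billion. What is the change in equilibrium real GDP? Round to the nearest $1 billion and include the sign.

MPC = ΔC/ΔYd = (713.41 − 563)/(867 − 698) = 150.41/169 = 0.89.
The transfer change shifts disposable income by +$314 billion, so first-round consumption changes by c·ΔTR = 0.89 × (+$314 billion) = +$279.46 billion.
Expenditure multiplier = 1/(1 − c(1−t)) = 1/(1 − 0.89×0.82) = 1/0.2702 ≈ 3.701.
The transfer multiplier is c × k ≈ 3.294, so ΔY = k × (c·ΔTR) = (+$279.46 billion) / 0.2702 ≈ +$1,034 billion.

+$1,034 billion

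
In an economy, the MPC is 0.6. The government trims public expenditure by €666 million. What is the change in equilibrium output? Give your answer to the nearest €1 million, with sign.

Expenditure multiplier = 1/(1 − MPC) = 1/(1 − 0.6) = 1/0.4 = 2.5.
ΔY = k × ΔG = (−€666 million) / 0.4 = −€1,665 million.

−€1,665 million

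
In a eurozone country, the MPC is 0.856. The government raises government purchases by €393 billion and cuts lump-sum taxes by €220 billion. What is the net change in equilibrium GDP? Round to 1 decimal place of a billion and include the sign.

+€4,036.9 billion

Expenditure multiplier = 1/(1 − MPC) = 1/(1 − 0.856) = 1/0.144 ≈ 6.944.
ΔG contributes k·ΔG = (+€393 billion) / 0.144 ≈ +€2,729.2 billion.
ΔT of −€220 billion changes first-round spending by −c·ΔT = +€188.32 billion, contributing k·(−c·ΔT) = (+€188.32 billion) / 0.144 ≈ +€1,307.8 billion.
Net ΔY = k(ΔG − c·ΔT) = (+€581.32 billion) / 0.144 ≈ +€4,036.9 billion.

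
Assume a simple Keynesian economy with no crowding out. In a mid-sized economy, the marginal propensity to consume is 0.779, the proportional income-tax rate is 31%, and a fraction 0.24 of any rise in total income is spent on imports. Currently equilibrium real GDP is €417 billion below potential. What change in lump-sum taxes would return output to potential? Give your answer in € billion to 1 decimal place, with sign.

Spending multiplier = 1/(1 − c(1−t) + m) = 1/(1 − 0.779×0.69 + 0.24) = 1/0.70249 ≈ 1.424.
Tax multiplier = −c·k = −0.779/0.70249 ≈ −1.109. Need ΔY = +€417 billion, so ΔT = ΔY/(−c·k) = −(+€417 billion) × 0.70249 / 0.779 ≈ −€376 billion.
The government should cut lump-sum taxes by €376 billion.

−€376.0 billion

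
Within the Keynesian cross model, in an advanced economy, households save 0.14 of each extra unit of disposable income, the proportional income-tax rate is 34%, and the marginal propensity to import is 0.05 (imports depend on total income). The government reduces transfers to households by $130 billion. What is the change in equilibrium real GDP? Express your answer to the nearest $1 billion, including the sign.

MPC = 1 − MPS = 1 − 0.14 = 0.86.
The transfer change shifts disposable income by −$130 billion, so first-round consumption changes by c·ΔTR = 0.86 × (−$130 billion) = −$111.8 billion.
Expenditure multiplier = 1/(1 − c(1−t) + m) = 1/(1 − 0.86×0.66 + 0.05) = 1/0.4824 ≈ 2.073.
The transfer multiplier is c × k ≈ 1.783, so ΔY = k × (c·ΔTR) = (−$111.8 billion) / 0.4824 ≈ −$232 billion.

−$232 billion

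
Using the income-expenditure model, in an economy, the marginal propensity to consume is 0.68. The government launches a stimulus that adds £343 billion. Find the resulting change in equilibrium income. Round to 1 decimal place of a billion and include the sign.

Expenditure multiplier = 1/(1 − MPC) = 1/(1 − 0.68) = 1/0.32 = 3.125.
ΔY = k × ΔG = (+£343 billion) / 0.32 ≈ +£1,071.9 billion.

+£1,071.9 billion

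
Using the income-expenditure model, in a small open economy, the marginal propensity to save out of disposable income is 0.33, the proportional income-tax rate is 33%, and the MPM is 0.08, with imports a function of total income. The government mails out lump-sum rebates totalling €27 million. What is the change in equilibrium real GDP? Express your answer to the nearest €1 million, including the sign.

+€29 million

MPC = 1 − MPS = 1 − 0.33 = 0.67.
A lump-sum tax change of −€27 million shifts disposable income by +€27 million; first-round consumption changes by −c × ΔT = −0.67 × (−€27 million) = +€18.09 million.
Expenditure multiplier = 1/(1 − c(1−t) + m) = 1/(1 − 0.67×0.67 + 0.08) = 1/0.6311 ≈ 1.585.
The tax multiplier is −c × k ≈ −1.062, so ΔY = k × (−c·ΔT) = (+€18.09 million) / 0.6311 ≈ +€29 million.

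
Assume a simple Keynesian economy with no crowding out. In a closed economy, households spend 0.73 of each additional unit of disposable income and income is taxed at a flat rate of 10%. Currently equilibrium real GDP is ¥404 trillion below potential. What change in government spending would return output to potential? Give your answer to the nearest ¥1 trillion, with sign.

+¥139 trillion

Spending multiplier = 1/(1 − c(1−t)) = 1/(1 − 0.73×0.9) = 1/0.343 ≈ 2.915.
Need ΔY = +¥404 trillion, so ΔG = ΔY/k = (+¥404 trillion) × 0.343 ≈ +¥139 trillion.
The government should increase government spending by ¥139 trillion.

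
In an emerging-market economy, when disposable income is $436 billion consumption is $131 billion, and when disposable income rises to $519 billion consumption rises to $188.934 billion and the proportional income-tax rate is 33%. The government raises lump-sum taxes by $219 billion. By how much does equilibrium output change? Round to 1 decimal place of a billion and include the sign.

−$287.2 billion

MPC = ΔC/ΔYd = (188.934 − 131)/(519 − 436) = 57.934/83 = 0.698.
A lump-sum tax change of +$219 billion shifts disposable income by −$219 billion; first-round consumption changes by −c × ΔT = −0.698 × (+$219 billion) = −$152.862 billion.
Expenditure multiplier = 1/(1 − c(1−t)) = 1/(1 − 0.698×0.67) = 1/0.53234 ≈ 1.878.
The tax multiplier is −c × k ≈ −1.311, so ΔY = k × (−c·ΔT) = (−$152.862 billion) / 0.53234 ≈ −$287.2 billion.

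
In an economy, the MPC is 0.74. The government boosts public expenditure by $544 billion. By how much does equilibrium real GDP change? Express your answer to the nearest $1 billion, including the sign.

+$2,092 billion

Government-spending multiplier = 1/(1 − MPC) = 1/(1 − 0.74) = 1/0.26 ≈ 3.846.
ΔY = k × ΔG = (+$544 billion) / 0.26 ≈ +$2,092 billion.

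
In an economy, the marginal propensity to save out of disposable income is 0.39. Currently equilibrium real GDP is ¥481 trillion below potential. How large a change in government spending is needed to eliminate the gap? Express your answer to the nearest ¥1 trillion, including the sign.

MPC = 1 − MPS = 1 − 0.39 = 0.61.
Spending multiplier = 1/(1 − MPC) = 1/(1 − 0.61) = 1/0.39 ≈ 2.564.
Need ΔY = +¥481 trillion, so ΔG = ΔY/k = (+¥481 trillion) × 0.39 ≈ +¥188 trillion.
The government should increase government spending by ¥188 trillion.

+¥188 trillion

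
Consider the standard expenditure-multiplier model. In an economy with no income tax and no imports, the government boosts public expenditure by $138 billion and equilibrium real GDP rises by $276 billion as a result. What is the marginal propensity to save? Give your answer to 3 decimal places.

0.500

Implied spending multiplier k = ΔY/ΔG = 276/138 = 2.
Since k = 1/(1 − MPC), MPC = 1 − 1/k = 1 − ΔG/ΔY = 1 − 138/276 = 0.500.
MPS = 1 − MPC = 0.500.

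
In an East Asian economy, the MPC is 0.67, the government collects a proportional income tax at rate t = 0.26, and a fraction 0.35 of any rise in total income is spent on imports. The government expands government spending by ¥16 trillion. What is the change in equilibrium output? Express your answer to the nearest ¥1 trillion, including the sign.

Expenditure multiplier = 1/(1 − c(1−t) + m) = 1/(1 − 0.67×0.74 + 0.35) = 1/0.8542 ≈ 1.171.
ΔY = k × ΔG = (+¥16 trillion) / 0.8542 ≈ +¥19 trillion.

+¥19 trillion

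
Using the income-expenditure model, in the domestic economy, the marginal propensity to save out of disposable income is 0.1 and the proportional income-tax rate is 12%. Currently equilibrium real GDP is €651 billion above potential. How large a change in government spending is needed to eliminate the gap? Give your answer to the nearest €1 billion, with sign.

MPC = 1 − MPS = 1 − 0.1 = 0.9.
Spending multiplier = 1/(1 − c(1−t)) = 1/(1 − 0.9×0.88) = 1/0.208 ≈ 4.808.
Need ΔY = −€651 billion, so ΔG = ΔY/k = (−€651 billion) × 0.208 ≈ −€135 billion.
The government should cut government spending by €135 billion.

−€135 billion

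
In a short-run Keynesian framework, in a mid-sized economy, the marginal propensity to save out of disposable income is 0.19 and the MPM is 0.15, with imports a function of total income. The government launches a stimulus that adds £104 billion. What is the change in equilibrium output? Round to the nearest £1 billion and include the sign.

+£306 billion

MPC = 1 − MPS = 1 − 0.19 = 0.81.
Expenditure multiplier = 1/(1 − c + m) = 1/(1 − 0.81 + 0.15) = 1/0.34 ≈ 2.941.
ΔY = k × ΔG = (+£104 billion) / 0.34 ≈ +£306 billion.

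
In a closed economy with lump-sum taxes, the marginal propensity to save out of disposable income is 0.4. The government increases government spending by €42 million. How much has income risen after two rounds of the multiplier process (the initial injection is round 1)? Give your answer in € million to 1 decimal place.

€67.2 million

MPC = 1 − MPS = 1 − 0.4 = 0.6.
Round 1 adds ΔG = €42 million; each later round is MPC = 0.6 times the previous.
After 2 rounds: 42 + 25.2 = ΔG·(1 − c^2)/(1 − c) = 42 × (1 − 0.36)/0.4 = €67.2 million.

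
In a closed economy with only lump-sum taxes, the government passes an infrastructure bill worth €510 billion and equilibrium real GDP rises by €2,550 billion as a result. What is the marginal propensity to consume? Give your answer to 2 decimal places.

Implied spending multiplier k = ΔY/ΔG = 2,550/510 = 5.
Since k = 1/(1 − MPC), MPC = 1 − 1/k = 1 − ΔG/ΔY = 1 − 510/2,550 = 0.80.

0.80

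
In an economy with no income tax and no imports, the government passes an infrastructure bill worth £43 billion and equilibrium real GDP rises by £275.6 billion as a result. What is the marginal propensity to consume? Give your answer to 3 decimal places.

0.844

Implied spending multiplier k = ΔY/ΔG = 275.6/43 ≈ 6.4093.
Since k = 1/(1 − MPC), MPC = 1 − 1/k = 1 − ΔG/ΔY = 1 − 43/275.6 ≈ 0.844.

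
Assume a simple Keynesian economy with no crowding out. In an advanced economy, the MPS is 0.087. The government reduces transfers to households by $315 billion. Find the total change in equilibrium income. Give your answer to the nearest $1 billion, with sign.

MPC = 1 − MPS = 1 − 0.087 = 0.913.
The transfer change shifts disposable income by −$315 billion, so first-round consumption changes by c·ΔTR = 0.913 × (−$315 billion) = −$287.595 billion.
Expenditure multiplier = 1/(1 − MPC) = 1/(1 − 0.913) = 1/0.087 ≈ 11.494.
The transfer multiplier is c × k ≈ 10.494, so ΔY = k × (c·ΔTR) = (−$287.595 billion) / 0.087 ≈ −$3,306 billion.

−$3,306 billion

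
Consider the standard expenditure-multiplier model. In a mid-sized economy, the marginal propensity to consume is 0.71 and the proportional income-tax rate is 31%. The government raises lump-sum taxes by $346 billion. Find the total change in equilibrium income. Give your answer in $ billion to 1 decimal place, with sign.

−$481.6 billion

A lump-sum tax change of +$346 billion shifts disposable income by −$346 billion; first-round consumption changes by −c × ΔT = −0.71 × (+$346 billion) = −$245.66 billion.
Expenditure multiplier = 1/(1 − c(1−t)) = 1/(1 − 0.71×0.69) = 1/0.5101 ≈ 1.96.
The tax multiplier is −c × k ≈ −1.392, so ΔY = k × (−c·ΔT) = (−$245.66 billion) / 0.5101 ≈ −$481.6 billion.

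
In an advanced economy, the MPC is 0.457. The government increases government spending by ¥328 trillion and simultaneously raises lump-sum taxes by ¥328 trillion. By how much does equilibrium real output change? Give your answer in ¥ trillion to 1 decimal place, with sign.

+¥328.0 trillion

Expenditure multiplier = 1/(1 − MPC) = 1/(1 − 0.457) = 1/0.543 ≈ 1.842.
ΔG contributes k·ΔG = (+¥328 trillion) / 0.543 ≈ +¥604.1 trillion.
ΔT of +¥328 trillion changes first-round spending by −c·ΔT = −¥149.896 trillion, contributing k·(−c·ΔT) = (−¥149.896 trillion) / 0.543 ≈ −¥276.1 trillion.
With ΔG = ΔT and no other leakages, the balanced-budget multiplier is 1, so ΔY = ΔG = +¥328 trillion.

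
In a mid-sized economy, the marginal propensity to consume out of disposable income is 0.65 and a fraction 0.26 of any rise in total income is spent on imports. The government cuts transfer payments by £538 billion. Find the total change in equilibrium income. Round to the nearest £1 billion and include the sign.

The transfer change shifts disposable income by −£538 billion, so first-round consumption changes by c·ΔTR = 0.65 × (−£538 billion) = −£349.7 billion.
Expenditure multiplier = 1/(1 − c + m) = 1/(1 − 0.65 + 0.26) = 1/0.61 ≈ 1.639.
The transfer multiplier is c × k ≈ 1.066, so ΔY = k × (c·ΔTR) = (−£349.7 billion) / 0.61 ≈ −£573 billion.

−£573 billion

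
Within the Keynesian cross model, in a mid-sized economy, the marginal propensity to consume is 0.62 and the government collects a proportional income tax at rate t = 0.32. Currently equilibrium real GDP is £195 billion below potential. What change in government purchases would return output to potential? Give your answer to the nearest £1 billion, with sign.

Spending multiplier = 1/(1 − c(1−t)) = 1/(1 − 0.62×0.68) = 1/0.5784 ≈ 1.729.
Need ΔY = +£195 billion, so ΔG = ΔY/k = (+£195 billion) × 0.5784 ≈ +£113 billion.
The government should increase government purchases by £113 billion.

+£113 billion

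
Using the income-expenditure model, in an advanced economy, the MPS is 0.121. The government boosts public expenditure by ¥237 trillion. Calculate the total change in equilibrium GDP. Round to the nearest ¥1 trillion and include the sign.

+¥1,959 trillion

MPC = 1 − MPS = 1 − 0.121 = 0.879.
Government-spending multiplier = 1/(1 − MPC) = 1/(1 − 0.879) = 1/0.121 ≈ 8.264.
ΔY = k × ΔG = (+¥237 trillion) / 0.121 ≈ +¥1,959 trillion.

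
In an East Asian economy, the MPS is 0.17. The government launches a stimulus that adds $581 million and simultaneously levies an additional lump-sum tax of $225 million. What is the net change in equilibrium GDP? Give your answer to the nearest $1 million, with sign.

+$2,319 million

MPC = 1 − MPS = 1 − 0.17 = 0.83.
Expenditure multiplier = 1/(1 − MPC) = 1/(1 − 0.83) = 1/0.17 ≈ 5.882.
ΔG contributes k·ΔG = (+$581 million) / 0.17 ≈ +$3,417.6 million.
ΔT of +$225 million changes first-round spending by −c·ΔT = −$186.75 million, contributing k·(−c·ΔT) = (−$186.75 million) / 0.17 ≈ −$1,098.5 million.
Net ΔY = k(ΔG − c·ΔT) = (+$394.25 million) / 0.17 ≈ +$2,319 million.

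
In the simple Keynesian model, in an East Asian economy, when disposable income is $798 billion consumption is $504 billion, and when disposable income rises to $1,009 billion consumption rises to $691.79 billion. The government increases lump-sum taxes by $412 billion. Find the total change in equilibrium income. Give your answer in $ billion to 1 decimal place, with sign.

MPC = ΔC/ΔYd = (691.79 − 504)/(1,009 − 798) = 187.79/211 = 0.89.
A lump-sum tax change of +$412 billion shifts disposable income by −$412 billion; first-round consumption changes by −c × ΔT = −0.89 × (+$412 billion) = −$366.68 billion.
Expenditure multiplier = 1/(1 − MPC) = 1/(1 − 0.89) = 1/0.11 ≈ 9.091.
The tax multiplier is −c × k ≈ −8.091, so ΔY = k × (−c·ΔT) = (−$366.68 billion) / 0.11 ≈ −$3,333.5 billion.

−$3,333.5 billion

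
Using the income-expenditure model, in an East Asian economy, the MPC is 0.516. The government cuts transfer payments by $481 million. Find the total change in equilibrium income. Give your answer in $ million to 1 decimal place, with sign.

−$512.8 million

The transfer change shifts disposable income by −$481 million, so first-round consumption changes by c·ΔTR = 0.516 × (−$481 million) = −$248.196 million.
Expenditure multiplier = 1/(1 − MPC) = 1/(1 − 0.516) = 1/0.484 ≈ 2.066.
The transfer multiplier is c × k ≈ 1.066, so ΔY = k × (c·ΔTR) = (−$248.196 million) / 0.484 ≈ −$512.8 million.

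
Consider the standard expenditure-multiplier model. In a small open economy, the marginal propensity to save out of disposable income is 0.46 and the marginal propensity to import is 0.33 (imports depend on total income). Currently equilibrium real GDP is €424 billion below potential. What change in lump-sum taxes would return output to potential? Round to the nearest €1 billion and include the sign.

−€620 billion

MPC = 1 − MPS = 1 − 0.46 = 0.54.
Spending multiplier = 1/(1 − c + m) = 1/(1 − 0.54 + 0.33) = 1/0.79 ≈ 1.266.
Tax multiplier = −c·k = −0.54/0.79 ≈ −0.684. Need ΔY = +€424 billion, so ΔT = ΔY/(−c·k) = −(+€424 billion) × 0.79 / 0.54 ≈ −€620 billion.
The government should cut lump-sum taxes by €620 billion.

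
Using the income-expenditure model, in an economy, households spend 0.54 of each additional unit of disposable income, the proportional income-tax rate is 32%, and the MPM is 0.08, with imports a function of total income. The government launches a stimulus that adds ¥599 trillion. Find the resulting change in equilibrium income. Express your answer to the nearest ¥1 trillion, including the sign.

+¥840 trillion

Government-spending multiplier = 1/(1 − c(1−t) + m) = 1/(1 − 0.54×0.68 + 0.08) = 1/0.7128 ≈ 1.403.
ΔY = k × ΔG = (+¥599 trillion) / 0.7128 ≈ +¥840 trillion.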